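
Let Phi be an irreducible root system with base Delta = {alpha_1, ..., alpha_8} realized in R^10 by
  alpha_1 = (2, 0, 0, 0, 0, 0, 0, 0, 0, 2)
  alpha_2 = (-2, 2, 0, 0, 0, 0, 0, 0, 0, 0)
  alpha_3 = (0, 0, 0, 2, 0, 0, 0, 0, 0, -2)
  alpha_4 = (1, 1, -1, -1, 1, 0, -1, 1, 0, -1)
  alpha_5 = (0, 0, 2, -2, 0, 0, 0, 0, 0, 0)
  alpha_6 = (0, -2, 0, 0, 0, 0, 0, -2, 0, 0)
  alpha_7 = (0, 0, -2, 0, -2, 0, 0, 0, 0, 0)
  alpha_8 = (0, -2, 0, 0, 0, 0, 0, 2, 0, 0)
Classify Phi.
Compute the Cartan integers a_ij = 2(alpha_i, alpha_j)/(alpha_j, alpha_j); the resulting 8x8 Cartan matrix is
[[2, -1, -1, 0, 0, 0, 0, 0], [-1, 2, 0, 0, 0, -1, 0, -1], [-1, 0, 2, 0, -1, 0, 0, 0], [0, 0, 0, 2, 0, -1, 0, 0], [0, 0, -1, 0, 2, 0, -1, 0], [0, -1, 0, -1, 0, 2, 0, 0], [0, 0, 0, 0, -1, 0, 2, 0], [0, -1, 0, 0, 0, 0, 0, 2]].
All simple roots have the same length, so the diagram is simply laced. The associated Dynkin diagram is a chain of 7 nodes with one extra node attached to the third node from one end (E_8), so the type is E_8.

E8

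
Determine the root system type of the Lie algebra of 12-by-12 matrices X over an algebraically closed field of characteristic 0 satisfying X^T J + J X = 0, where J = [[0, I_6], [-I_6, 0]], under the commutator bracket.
This is sp(12), which has dimension 12(12+1)/2 = 78 and rank 12/2 = 6. In the classification of classical Lie algebras, the symplectic algebra sp(2n) has type C_n; here n = 6, so the Dynkin diagram is a chain of 6 nodes with a double edge at one end; the terminal node there is the unique long simple root (C_6). Hence the type is C_6.

C_6 (sp(12))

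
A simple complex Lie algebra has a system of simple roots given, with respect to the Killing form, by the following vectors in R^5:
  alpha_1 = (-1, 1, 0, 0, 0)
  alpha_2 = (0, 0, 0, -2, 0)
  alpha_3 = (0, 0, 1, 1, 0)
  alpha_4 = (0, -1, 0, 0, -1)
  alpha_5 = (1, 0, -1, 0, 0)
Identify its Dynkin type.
C_5 (sp(10))

Compute the Cartan integers a_ij = 2(alpha_i, alpha_j)/(alpha_j, alpha_j); the resulting 5x5 Cartan matrix is
[[2, 0, 0, -1, -1], [0, 2, -2, 0, 0], [0, -1, 2, 0, -1], [-1, 0, 0, 2, 0], [-1, 0, -1, 0, 2]].
The roots have two lengths (squared-length ratio 2:1); the short ones are alpha_{1,3,4,5}. The associated Dynkin diagram is a chain of 5 nodes with a double edge at one end; the terminal node there is the unique long simple root (C_5), so the type is C_5 (the algebra sp(10)).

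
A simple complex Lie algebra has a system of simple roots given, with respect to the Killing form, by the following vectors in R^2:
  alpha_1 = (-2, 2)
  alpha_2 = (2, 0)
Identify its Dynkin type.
type B_2

Compute the Cartan integers a_ij = 2(alpha_i, alpha_j)/(alpha_j, alpha_j); the resulting 2x2 Cartan matrix is
[[2, -2], [-1, 2]].
The roots have two lengths (squared-length ratio 2:1); the short ones are alpha_{2}. The associated Dynkin diagram is a chain of 2 nodes with a double edge at one end; the terminal node there is the unique short simple root (B_2), so the type is B_2 (the algebra so(5)).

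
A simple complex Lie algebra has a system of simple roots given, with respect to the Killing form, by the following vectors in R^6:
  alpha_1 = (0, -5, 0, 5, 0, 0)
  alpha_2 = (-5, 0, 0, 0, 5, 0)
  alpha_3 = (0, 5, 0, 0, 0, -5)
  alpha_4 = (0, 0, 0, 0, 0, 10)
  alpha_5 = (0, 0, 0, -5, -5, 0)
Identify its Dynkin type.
C_5

Compute the Cartan integers a_ij = 2(alpha_i, alpha_j)/(alpha_j, alpha_j); the resulting 5x5 Cartan matrix is
[[2, 0, -1, 0, -1], [0, 2, 0, 0, -1], [-1, 0, 2, -1, 0], [0, 0, -2, 2, 0], [-1, -1, 0, 0, 2]].
The roots have two lengths (squared-length ratio 2:1); the short ones are alpha_{1,2,3,5}. The associated Dynkin diagram is a chain of 5 nodes with a double edge at one end; the terminal node there is the unique long simple root (C_5), so the type is C_5 (the algebra sp(10)).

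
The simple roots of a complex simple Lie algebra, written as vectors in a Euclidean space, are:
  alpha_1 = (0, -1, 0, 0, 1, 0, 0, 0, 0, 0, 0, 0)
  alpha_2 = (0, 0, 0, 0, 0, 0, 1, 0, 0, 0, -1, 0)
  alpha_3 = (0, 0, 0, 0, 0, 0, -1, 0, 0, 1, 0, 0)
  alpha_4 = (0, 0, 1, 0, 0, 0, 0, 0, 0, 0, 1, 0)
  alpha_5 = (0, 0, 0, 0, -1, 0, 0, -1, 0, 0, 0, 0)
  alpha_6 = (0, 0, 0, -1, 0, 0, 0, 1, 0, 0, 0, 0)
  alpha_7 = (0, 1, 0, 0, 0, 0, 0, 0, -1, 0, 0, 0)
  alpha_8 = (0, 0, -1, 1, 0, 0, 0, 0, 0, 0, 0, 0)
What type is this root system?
A8

Compute the Cartan integers a_ij = 2(alpha_i, alpha_j)/(alpha_j, alpha_j); the resulting 8x8 Cartan matrix is
[[2, 0, 0, 0, -1, 0, -1, 0], [0, 2, -1, -1, 0, 0, 0, 0], [0, -1, 2, 0, 0, 0, 0, 0], [0, -1, 0, 2, 0, 0, 0, -1], [-1, 0, 0, 0, 2, -1, 0, 0], [0, 0, 0, 0, -1, 2, 0, -1], [-1, 0, 0, 0, 0, 0, 2, 0], [0, 0, 0, -1, 0, -1, 0, 2]].
All simple roots have the same length, so the diagram is simply laced. The associated Dynkin diagram is a chain of 8 nodes with single edges (A_8), so the type is A_8 (the algebra sl(9)).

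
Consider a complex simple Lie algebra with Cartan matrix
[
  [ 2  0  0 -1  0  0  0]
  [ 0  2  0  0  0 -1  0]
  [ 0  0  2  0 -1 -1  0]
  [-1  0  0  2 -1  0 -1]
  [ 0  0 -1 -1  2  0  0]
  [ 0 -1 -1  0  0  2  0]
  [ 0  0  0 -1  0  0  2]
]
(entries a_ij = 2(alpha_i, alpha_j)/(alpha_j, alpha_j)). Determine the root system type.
D_7

The matrix has rank 7 with 2's on the diagonal. Reading the off-diagonal entries as Dynkin edges (a single edge where a_ij = a_ji = -1; a double or triple edge where a_ij * a_ji = 2 or 3), the diagram is a chain of 5 nodes with a fork of two nodes at one end (D_7). One simple-root ordering that puts it in standard form is (alpha_2, alpha_6, alpha_3, alpha_5, alpha_4, alpha_1, alpha_7). So the algebra is type D_7, i.e. so(14).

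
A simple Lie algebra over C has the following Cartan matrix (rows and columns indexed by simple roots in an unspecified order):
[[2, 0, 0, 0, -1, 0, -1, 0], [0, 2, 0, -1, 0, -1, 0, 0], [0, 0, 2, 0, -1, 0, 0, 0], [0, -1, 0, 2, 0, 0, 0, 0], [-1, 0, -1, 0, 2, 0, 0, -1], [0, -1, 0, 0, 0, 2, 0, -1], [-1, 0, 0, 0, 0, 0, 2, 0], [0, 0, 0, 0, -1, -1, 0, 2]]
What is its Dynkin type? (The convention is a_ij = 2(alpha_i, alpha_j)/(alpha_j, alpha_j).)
The matrix has rank 8 with 2's on the diagonal. Reading the off-diagonal entries as Dynkin edges (a single edge where a_ij = a_ji = -1; a double or triple edge where a_ij * a_ji = 2 or 3), the diagram is a chain of 7 nodes with one extra node attached to the third node from one end (E_8). One simple-root ordering that puts it in standard form is (alpha_7, alpha_3, alpha_1, alpha_5, alpha_8, alpha_6, alpha_2, alpha_4). So the algebra is type E_8.

E8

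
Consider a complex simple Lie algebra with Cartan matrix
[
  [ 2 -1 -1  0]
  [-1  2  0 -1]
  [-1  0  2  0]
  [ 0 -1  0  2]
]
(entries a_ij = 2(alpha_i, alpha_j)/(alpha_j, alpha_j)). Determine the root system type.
The matrix has rank 4 with 2's on the diagonal. Reading the off-diagonal entries as Dynkin edges (a single edge where a_ij = a_ji = -1; a double or triple edge where a_ij * a_ji = 2 or 3), the diagram is a chain of 4 nodes with single edges (A_4). One simple-root ordering that puts it in standard form is (alpha_4, alpha_2, alpha_1, alpha_3). So the algebra is type A_4, i.e. sl(5).

A_4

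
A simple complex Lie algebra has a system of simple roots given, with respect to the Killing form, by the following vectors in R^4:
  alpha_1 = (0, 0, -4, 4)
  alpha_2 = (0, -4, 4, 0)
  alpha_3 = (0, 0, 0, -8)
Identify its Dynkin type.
Compute the Cartan integers a_ij = 2(alpha_i, alpha_j)/(alpha_j, alpha_j); the resulting 3x3 Cartan matrix is
[[2, -1, -1], [-1, 2, 0], [-2, 0, 2]].
The roots have two lengths (squared-length ratio 2:1); the short ones are alpha_{1,2}. The associated Dynkin diagram is a chain of 3 nodes with a double edge at one end; the terminal node there is the unique long simple root (C_3), so the type is C_3 (the algebra sp(6)).

C3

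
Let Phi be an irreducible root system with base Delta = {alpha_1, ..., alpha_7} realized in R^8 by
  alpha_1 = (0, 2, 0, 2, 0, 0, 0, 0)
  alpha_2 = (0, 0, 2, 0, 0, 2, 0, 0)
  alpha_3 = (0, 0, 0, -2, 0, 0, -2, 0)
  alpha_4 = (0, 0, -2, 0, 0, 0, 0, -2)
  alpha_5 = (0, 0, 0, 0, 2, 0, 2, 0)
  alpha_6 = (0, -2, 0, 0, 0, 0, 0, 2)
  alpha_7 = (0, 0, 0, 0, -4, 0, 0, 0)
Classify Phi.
Compute the Cartan integers a_ij = 2(alpha_i, alpha_j)/(alpha_j, alpha_j); the resulting 7x7 Cartan matrix is
[[2, 0, -1, 0, 0, -1, 0], [0, 2, 0, -1, 0, 0, 0], [-1, 0, 2, 0, -1, 0, 0], [0, -1, 0, 2, 0, -1, 0], [0, 0, -1, 0, 2, 0, -1], [-1, 0, 0, -1, 0, 2, 0], [0, 0, 0, 0, -2, 0, 2]].
The roots have two lengths (squared-length ratio 2:1); the short ones are alpha_{1,2,3,4,5,6}. The associated Dynkin diagram is a chain of 7 nodes with a double edge at one end; the terminal node there is the unique long simple root (C_7), so the type is C_7 (the algebra sp(14)).

C_7 (sp(14))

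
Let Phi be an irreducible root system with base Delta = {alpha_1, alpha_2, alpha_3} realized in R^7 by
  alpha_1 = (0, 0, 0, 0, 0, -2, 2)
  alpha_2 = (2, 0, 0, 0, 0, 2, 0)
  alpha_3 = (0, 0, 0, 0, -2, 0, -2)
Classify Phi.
A_3 (sl(4))

Compute the Cartan integers a_ij = 2(alpha_i, alpha_j)/(alpha_j, alpha_j); the resulting 3x3 Cartan matrix is
[[2, -1, -1], [-1, 2, 0], [-1, 0, 2]].
All simple roots have the same length, so the diagram is simply laced. The associated Dynkin diagram is a chain of 3 nodes with single edges (A_3), so the type is A_3 (the algebra sl(4)).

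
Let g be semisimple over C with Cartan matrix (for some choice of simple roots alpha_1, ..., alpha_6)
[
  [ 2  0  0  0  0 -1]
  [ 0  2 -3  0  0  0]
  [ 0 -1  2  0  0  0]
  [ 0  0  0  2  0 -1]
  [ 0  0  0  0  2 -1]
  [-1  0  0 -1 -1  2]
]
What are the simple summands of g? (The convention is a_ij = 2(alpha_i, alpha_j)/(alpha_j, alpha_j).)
The diagram associated to this matrix has two connected components: the simple roots {alpha_1, alpha_4, alpha_5, alpha_6} form a chain of 2 nodes with a fork of two nodes at one end (D_4), and {alpha_2, alpha_3} form two nodes joined by a triple edge (G_2). A semisimple Lie algebra decomposes uniquely as the direct sum of simple ideals, one per connected component of its Dynkin diagram, so g ≅ D_4 ⊕ G_2 (dimension 28 + 14 = 42).

D_4 ⊕ G_2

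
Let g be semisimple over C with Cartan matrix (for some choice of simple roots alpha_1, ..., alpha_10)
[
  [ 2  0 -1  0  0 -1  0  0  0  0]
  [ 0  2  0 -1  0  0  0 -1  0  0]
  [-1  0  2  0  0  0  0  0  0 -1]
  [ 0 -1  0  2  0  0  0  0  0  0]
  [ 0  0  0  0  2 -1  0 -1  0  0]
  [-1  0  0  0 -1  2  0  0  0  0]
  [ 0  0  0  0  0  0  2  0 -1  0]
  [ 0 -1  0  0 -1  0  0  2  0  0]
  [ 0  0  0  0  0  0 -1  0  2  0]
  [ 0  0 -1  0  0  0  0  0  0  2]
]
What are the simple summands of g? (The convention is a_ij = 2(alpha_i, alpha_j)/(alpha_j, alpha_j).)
The diagram associated to this matrix has two connected components: the simple roots {alpha_7, alpha_9} form a chain of 2 nodes with single edges (A_2), and {alpha_1, alpha_2, alpha_3, alpha_4, alpha_5, alpha_6, alpha_8, alpha_10} form a chain of 8 nodes with single edges (A_8). A semisimple Lie algebra decomposes uniquely as the direct sum of simple ideals, one per connected component of its Dynkin diagram, so g ≅ A_2 ⊕ A_8 (dimension 8 + 80 = 88).

A2 + A8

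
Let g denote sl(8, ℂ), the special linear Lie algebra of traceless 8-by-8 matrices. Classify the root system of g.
A7

This is sl(8), which has dimension 8^2 - 1 = 63 and rank 8 - 1 = 7 (a Cartan subalgebra is the diagonal traceless matrices). In the classification of classical Lie algebras, the special linear algebra sl(n+1) has type A_n; here n = 7, so the Dynkin diagram is a chain of 7 nodes with single edges (A_7). Hence the type is A_7.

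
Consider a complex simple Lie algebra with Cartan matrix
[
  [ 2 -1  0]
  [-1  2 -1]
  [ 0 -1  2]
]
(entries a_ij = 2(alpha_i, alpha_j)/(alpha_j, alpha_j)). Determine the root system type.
A_3 (sl(4))

The matrix has rank 3 with 2's on the diagonal. Reading the off-diagonal entries as Dynkin edges (a single edge where a_ij = a_ji = -1; a double or triple edge where a_ij * a_ji = 2 or 3), the diagram is a chain of 3 nodes with single edges (A_3). One simple-root ordering that puts it in standard form is (alpha_1, alpha_2, alpha_3). So the algebra is type A_3, i.e. sl(4).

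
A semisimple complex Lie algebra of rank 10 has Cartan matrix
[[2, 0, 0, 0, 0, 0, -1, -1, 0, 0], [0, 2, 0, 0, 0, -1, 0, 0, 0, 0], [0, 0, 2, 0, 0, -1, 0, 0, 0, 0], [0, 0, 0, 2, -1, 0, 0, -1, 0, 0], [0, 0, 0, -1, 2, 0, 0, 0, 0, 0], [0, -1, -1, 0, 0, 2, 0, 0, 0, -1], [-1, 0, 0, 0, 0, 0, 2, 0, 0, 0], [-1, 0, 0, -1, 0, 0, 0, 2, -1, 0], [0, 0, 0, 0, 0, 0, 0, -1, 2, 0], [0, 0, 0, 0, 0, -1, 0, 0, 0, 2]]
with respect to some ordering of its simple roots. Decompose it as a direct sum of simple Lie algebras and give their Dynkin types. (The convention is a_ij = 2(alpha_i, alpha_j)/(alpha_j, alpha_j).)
D_4 + E_6

The diagram associated to this matrix has two connected components: the simple roots {alpha_2, alpha_3, alpha_6, alpha_10} form a chain of 2 nodes with a fork of two nodes at one end (D_4), and {alpha_1, alpha_4, alpha_5, alpha_7, alpha_8, alpha_9} form a chain of 5 nodes with one extra node attached to the third node from one end (E_6). A semisimple Lie algebra decomposes uniquely as the direct sum of simple ideals, one per connected component of its Dynkin diagram, so g ≅ D_4 ⊕ E_6 (dimension 28 + 78 = 106).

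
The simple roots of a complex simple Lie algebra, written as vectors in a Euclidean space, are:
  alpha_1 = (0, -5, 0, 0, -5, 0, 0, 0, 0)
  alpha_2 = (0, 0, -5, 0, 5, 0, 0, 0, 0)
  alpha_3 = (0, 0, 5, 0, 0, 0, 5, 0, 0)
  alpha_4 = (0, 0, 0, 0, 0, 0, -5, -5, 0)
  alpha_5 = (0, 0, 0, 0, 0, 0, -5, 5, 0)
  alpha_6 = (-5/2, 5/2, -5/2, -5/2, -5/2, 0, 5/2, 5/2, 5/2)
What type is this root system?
Compute the Cartan integers a_ij = 2(alpha_i, alpha_j)/(alpha_j, alpha_j); the resulting 6x6 Cartan matrix is
[[2, -1, 0, 0, 0, 0], [-1, 2, -1, 0, 0, 0], [0, -1, 2, -1, -1, 0], [0, 0, -1, 2, 0, -1], [0, 0, -1, 0, 2, 0], [0, 0, 0, -1, 0, 2]].
All simple roots have the same length, so the diagram is simply laced. The associated Dynkin diagram is a chain of 5 nodes with one extra node attached to the third node from one end (E_6), so the type is E_6.

E_6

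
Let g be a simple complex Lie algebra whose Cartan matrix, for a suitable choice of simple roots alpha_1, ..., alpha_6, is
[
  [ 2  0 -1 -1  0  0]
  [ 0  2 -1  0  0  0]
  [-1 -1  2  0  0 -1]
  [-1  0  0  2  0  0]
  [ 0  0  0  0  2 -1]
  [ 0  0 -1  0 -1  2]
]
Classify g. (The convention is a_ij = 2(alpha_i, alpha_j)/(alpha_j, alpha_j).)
E6

The matrix has rank 6 with 2's on the diagonal. Reading the off-diagonal entries as Dynkin edges (a single edge where a_ij = a_ji = -1; a double or triple edge where a_ij * a_ji = 2 or 3), the diagram is a chain of 5 nodes with one extra node attached to the third node from one end (E_6). One simple-root ordering that puts it in standard form is (alpha_4, alpha_2, alpha_1, alpha_3, alpha_6, alpha_5). So the algebra is type E_6.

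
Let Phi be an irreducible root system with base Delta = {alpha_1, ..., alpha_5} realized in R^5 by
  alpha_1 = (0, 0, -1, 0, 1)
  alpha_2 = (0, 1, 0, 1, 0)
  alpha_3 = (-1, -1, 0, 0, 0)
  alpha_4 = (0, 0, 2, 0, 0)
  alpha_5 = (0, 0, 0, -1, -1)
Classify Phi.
C_5 (sp(10))

Compute the Cartan integers a_ij = 2(alpha_i, alpha_j)/(alpha_j, alpha_j); the resulting 5x5 Cartan matrix is
[[2, 0, 0, -1, -1], [0, 2, -1, 0, -1], [0, -1, 2, 0, 0], [-2, 0, 0, 2, 0], [-1, -1, 0, 0, 2]].
The roots have two lengths (squared-length ratio 2:1); the short ones are alpha_{1,2,3,5}. The associated Dynkin diagram is a chain of 5 nodes with a double edge at one end; the terminal node there is the unique long simple root (C_5), so the type is C_5 (the algebra sp(10)).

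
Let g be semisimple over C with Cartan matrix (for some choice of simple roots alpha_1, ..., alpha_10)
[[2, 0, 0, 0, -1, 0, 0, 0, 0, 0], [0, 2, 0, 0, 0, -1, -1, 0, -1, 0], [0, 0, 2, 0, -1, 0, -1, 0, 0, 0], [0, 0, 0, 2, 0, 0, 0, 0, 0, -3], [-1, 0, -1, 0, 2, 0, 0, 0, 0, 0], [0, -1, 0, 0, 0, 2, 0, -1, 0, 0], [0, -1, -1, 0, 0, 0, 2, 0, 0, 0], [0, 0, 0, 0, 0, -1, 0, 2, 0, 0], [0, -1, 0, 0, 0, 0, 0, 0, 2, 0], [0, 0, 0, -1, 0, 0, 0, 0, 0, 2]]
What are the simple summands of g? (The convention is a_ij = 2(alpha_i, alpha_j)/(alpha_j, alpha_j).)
E8 + G2

The diagram associated to this matrix has two connected components: the simple roots {alpha_1, alpha_2, alpha_3, alpha_5, alpha_6, alpha_7, alpha_8, alpha_9} form a chain of 7 nodes with one extra node attached to the third node from one end (E_8), and {alpha_4, alpha_10} form two nodes joined by a triple edge (G_2). A semisimple Lie algebra decomposes uniquely as the direct sum of simple ideals, one per connected component of its Dynkin diagram, so g ≅ E_8 ⊕ G_2 (dimension 248 + 14 = 262).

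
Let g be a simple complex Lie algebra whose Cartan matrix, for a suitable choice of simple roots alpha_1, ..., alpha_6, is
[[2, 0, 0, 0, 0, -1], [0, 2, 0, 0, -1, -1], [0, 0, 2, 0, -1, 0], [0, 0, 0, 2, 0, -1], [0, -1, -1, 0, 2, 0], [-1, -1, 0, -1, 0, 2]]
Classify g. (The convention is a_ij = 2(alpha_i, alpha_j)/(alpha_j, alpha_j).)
The matrix has rank 6 with 2's on the diagonal. Reading the off-diagonal entries as Dynkin edges (a single edge where a_ij = a_ji = -1; a double or triple edge where a_ij * a_ji = 2 or 3), the diagram is a chain of 4 nodes with a fork of two nodes at one end (D_6). One simple-root ordering that puts it in standard form is (alpha_3, alpha_5, alpha_2, alpha_6, alpha_1, alpha_4). So the algebra is type D_6, i.e. so(12).

D_6 (so(12))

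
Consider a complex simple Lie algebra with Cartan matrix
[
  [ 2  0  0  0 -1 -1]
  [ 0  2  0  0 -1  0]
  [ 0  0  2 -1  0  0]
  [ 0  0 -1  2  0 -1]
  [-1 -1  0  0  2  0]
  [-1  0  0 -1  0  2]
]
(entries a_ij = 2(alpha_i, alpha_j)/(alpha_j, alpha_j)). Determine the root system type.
A_6

The matrix has rank 6 with 2's on the diagonal. Reading the off-diagonal entries as Dynkin edges (a single edge where a_ij = a_ji = -1; a double or triple edge where a_ij * a_ji = 2 or 3), the diagram is a chain of 6 nodes with single edges (A_6). One simple-root ordering that puts it in standard form is (alpha_3, alpha_4, alpha_6, alpha_1, alpha_5, alpha_2). So the algebra is type A_6, i.e. sl(7).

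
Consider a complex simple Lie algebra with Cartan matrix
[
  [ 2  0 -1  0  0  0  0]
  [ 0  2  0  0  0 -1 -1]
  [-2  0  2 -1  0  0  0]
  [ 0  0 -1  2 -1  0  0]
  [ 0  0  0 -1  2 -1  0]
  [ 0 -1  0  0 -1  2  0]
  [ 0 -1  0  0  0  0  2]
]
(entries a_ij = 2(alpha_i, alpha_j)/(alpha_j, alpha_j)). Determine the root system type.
The matrix has rank 7 with 2's on the diagonal. Reading the off-diagonal entries as Dynkin edges (a single edge where a_ij = a_ji = -1; a double or triple edge where a_ij * a_ji = 2 or 3), the diagram is a chain of 7 nodes with a double edge at one end; the terminal node there is the unique short simple root (B_7). One simple-root ordering that puts it in standard form is (alpha_7, alpha_2, alpha_6, alpha_5, alpha_4, alpha_3, alpha_1). So the algebra is type B_7, i.e. so(15).

B7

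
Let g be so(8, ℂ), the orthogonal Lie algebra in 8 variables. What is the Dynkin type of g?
This is so(8) with 8 even, which has dimension 8(8-1)/2 = 28 and rank 8/2 = 4. In the classification of classical Lie algebras, the orthogonal algebra so(2n) in an even number of variables has type D_n; here n = 4, so the Dynkin diagram is a chain of 2 nodes with a fork of two nodes at one end (D_4). Hence the type is D_4.

type D_4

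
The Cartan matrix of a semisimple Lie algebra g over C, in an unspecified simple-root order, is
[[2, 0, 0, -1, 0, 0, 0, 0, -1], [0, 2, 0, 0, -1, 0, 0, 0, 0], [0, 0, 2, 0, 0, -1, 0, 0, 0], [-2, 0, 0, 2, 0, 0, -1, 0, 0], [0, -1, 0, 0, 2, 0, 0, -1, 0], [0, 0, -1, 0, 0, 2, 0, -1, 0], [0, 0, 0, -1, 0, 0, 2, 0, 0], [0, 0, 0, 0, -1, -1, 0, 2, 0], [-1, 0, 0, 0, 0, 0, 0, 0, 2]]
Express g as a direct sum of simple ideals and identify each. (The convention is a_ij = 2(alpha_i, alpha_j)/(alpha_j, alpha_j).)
A_5 (sl(6)) + F_4

The diagram associated to this matrix has two connected components: the simple roots {alpha_2, alpha_3, alpha_5, alpha_6, alpha_8} form a chain of 5 nodes with single edges (A_5), and {alpha_1, alpha_4, alpha_7, alpha_9} form a chain of 4 nodes with a double edge between the middle two (F_4). A semisimple Lie algebra decomposes uniquely as the direct sum of simple ideals, one per connected component of its Dynkin diagram, so g ≅ A_5 ⊕ F_4 (dimension 35 + 52 = 87).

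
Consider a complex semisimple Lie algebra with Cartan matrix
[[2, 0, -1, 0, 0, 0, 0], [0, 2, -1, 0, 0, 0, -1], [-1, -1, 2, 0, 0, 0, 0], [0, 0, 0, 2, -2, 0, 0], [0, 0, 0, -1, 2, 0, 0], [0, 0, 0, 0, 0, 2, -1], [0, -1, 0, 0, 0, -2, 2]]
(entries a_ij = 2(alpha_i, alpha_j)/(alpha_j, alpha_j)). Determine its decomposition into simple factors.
The diagram associated to this matrix has two connected components: the simple roots {alpha_4, alpha_5} form a chain of 2 nodes with a double edge at one end; the terminal node there is the unique short simple root (B_2), and {alpha_1, alpha_2, alpha_3, alpha_6, alpha_7} form a chain of 5 nodes with a double edge at one end; the terminal node there is the unique short simple root (B_5). A semisimple Lie algebra decomposes uniquely as the direct sum of simple ideals, one per connected component of its Dynkin diagram, so g ≅ B_2 ⊕ B_5 (dimension 10 + 55 = 65).

B2 + B5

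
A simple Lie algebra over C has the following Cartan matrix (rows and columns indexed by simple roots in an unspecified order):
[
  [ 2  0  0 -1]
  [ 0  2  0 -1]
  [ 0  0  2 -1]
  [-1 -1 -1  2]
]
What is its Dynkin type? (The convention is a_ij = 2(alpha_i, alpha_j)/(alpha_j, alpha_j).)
The matrix has rank 4 with 2's on the diagonal. Reading the off-diagonal entries as Dynkin edges (a single edge where a_ij = a_ji = -1; a double or triple edge where a_ij * a_ji = 2 or 3), the diagram is a chain of 2 nodes with a fork of two nodes at one end (D_4). One simple-root ordering that puts it in standard form is (alpha_1, alpha_4, alpha_2, alpha_3). So the algebra is type D_4, i.e. so(8).

type D_4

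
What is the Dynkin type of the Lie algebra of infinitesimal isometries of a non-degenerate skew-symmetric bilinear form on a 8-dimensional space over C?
type C_4

This is sp(8), which has dimension 8(8+1)/2 = 36 and rank 8/2 = 4. In the classification of classical Lie algebras, the symplectic algebra sp(2n) has type C_n; here n = 4, so the Dynkin diagram is a chain of 4 nodes with a double edge at one end; the terminal node there is the unique long simple root (C_4). Hence the type is C_4.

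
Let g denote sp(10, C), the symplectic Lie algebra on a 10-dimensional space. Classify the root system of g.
This is sp(10), which has dimension 10(10+1)/2 = 55 and rank 10/2 = 5. In the classification of classical Lie algebras, the symplectic algebra sp(2n) has type C_n; here n = 5, so the Dynkin diagram is a chain of 5 nodes with a double edge at one end; the terminal node there is the unique long simple root (C_5). Hence the type is C_5.

C_5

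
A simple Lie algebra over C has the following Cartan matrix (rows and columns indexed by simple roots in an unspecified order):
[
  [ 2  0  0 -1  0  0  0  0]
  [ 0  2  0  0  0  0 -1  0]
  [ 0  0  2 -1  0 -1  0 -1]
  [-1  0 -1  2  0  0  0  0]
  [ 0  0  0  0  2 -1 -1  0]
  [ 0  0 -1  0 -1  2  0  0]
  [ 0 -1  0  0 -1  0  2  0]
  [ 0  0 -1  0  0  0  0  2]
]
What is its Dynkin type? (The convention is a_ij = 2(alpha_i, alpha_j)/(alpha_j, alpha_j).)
E8

The matrix has rank 8 with 2's on the diagonal. Reading the off-diagonal entries as Dynkin edges (a single edge where a_ij = a_ji = -1; a double or triple edge where a_ij * a_ji = 2 or 3), the diagram is a chain of 7 nodes with one extra node attached to the third node from one end (E_8). One simple-root ordering that puts it in standard form is (alpha_1, alpha_8, alpha_4, alpha_3, alpha_6, alpha_5, alpha_7, alpha_2). So the algebra is type E_8.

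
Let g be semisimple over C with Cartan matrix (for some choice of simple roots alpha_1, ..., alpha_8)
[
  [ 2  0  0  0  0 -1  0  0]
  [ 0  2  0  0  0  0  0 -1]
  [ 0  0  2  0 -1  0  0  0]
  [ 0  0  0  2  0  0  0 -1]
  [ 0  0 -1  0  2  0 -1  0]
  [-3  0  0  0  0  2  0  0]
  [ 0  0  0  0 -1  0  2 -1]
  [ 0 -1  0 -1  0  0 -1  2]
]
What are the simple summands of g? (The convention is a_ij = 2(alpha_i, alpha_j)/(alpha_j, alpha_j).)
The diagram associated to this matrix has two connected components: the simple roots {alpha_2, alpha_3, alpha_4, alpha_5, alpha_7, alpha_8} form a chain of 4 nodes with a fork of two nodes at one end (D_6), and {alpha_1, alpha_6} form two nodes joined by a triple edge (G_2). A semisimple Lie algebra decomposes uniquely as the direct sum of simple ideals, one per connected component of its Dynkin diagram, so g ≅ D_6 ⊕ G_2 (dimension 66 + 14 = 80).

type D_6 + type G_2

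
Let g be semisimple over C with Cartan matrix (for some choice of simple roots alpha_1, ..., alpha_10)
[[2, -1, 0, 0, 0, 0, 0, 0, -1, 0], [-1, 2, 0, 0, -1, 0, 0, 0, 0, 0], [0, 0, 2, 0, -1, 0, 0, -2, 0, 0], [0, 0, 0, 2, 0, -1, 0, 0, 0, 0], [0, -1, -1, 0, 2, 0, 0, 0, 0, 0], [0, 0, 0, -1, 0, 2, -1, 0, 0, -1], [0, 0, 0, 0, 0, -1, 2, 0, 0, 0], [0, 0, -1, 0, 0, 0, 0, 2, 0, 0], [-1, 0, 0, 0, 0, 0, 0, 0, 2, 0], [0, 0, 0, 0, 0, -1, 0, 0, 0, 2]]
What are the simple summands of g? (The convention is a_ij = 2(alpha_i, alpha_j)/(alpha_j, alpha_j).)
B_6 + D_4

The diagram associated to this matrix has two connected components: the simple roots {alpha_1, alpha_2, alpha_3, alpha_5, alpha_8, alpha_9} form a chain of 6 nodes with a double edge at one end; the terminal node there is the unique short simple root (B_6), and {alpha_4, alpha_6, alpha_7, alpha_10} form a chain of 2 nodes with a fork of two nodes at one end (D_4). A semisimple Lie algebra decomposes uniquely as the direct sum of simple ideals, one per connected component of its Dynkin diagram, so g ≅ B_6 ⊕ D_4 (dimension 78 + 28 = 106).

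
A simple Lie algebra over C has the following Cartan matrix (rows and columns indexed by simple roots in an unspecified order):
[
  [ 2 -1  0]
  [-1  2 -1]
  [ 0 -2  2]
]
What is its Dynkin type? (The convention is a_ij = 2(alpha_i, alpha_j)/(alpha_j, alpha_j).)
The matrix has rank 3 with 2's on the diagonal. Reading the off-diagonal entries as Dynkin edges (a single edge where a_ij = a_ji = -1; a double or triple edge where a_ij * a_ji = 2 or 3), the diagram is a chain of 3 nodes with a double edge at one end; the terminal node there is the unique long simple root (C_3). One simple-root ordering that puts it in standard form is (alpha_1, alpha_2, alpha_3). So the algebra is type C_3, i.e. sp(6).

C3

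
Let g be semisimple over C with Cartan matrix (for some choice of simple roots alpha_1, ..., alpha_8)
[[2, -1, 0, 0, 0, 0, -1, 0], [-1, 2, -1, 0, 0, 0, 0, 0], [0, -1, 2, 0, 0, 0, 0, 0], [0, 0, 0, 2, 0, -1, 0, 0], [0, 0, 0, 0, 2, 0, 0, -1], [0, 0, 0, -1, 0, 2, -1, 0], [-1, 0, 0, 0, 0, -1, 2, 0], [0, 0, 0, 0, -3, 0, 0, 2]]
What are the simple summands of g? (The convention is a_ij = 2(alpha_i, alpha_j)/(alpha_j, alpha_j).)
The diagram associated to this matrix has two connected components: the simple roots {alpha_1, alpha_2, alpha_3, alpha_4, alpha_6, alpha_7} form a chain of 6 nodes with single edges (A_6), and {alpha_5, alpha_8} form two nodes joined by a triple edge (G_2). A semisimple Lie algebra decomposes uniquely as the direct sum of simple ideals, one per connected component of its Dynkin diagram, so g ≅ A_6 ⊕ G_2 (dimension 48 + 14 = 62).

A_6 (sl(7)) + G_2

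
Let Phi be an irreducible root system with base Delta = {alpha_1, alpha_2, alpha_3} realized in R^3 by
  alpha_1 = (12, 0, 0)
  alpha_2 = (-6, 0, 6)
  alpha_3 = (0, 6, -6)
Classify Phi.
type C_3

Compute the Cartan integers a_ij = 2(alpha_i, alpha_j)/(alpha_j, alpha_j); the resulting 3x3 Cartan matrix is
[[2, -2, 0], [-1, 2, -1], [0, -1, 2]].
The roots have two lengths (squared-length ratio 2:1); the short ones are alpha_{2,3}. The associated Dynkin diagram is a chain of 3 nodes with a double edge at one end; the terminal node there is the unique long simple root (C_3), so the type is C_3 (the algebra sp(6)).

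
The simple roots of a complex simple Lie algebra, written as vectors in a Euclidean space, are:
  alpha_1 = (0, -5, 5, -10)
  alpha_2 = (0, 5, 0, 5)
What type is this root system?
type G_2

Compute the Cartan integers a_ij = 2(alpha_i, alpha_j)/(alpha_j, alpha_j); the resulting 2x2 Cartan matrix is
[[2, -3], [-1, 2]].
The roots have two lengths (squared-length ratio 3:1); the short ones are alpha_{2}. The associated Dynkin diagram is two nodes joined by a triple edge (G_2), so the type is G_2.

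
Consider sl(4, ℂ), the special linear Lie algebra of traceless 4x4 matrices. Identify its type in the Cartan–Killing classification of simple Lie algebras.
This is sl(4), which has dimension 4^2 - 1 = 15 and rank 4 - 1 = 3 (a Cartan subalgebra is the diagonal traceless matrices). In the classification of classical Lie algebras, the special linear algebra sl(n+1) has type A_n; here n = 3, so the Dynkin diagram is a chain of 3 nodes with single edges (A_3). Hence the type is A_3.

A3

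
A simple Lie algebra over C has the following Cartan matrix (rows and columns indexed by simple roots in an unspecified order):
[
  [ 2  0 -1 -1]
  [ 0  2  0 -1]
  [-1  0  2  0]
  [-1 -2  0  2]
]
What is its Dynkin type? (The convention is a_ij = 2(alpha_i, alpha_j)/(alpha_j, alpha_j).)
The matrix has rank 4 with 2's on the diagonal. Reading the off-diagonal entries as Dynkin edges (a single edge where a_ij = a_ji = -1; a double or triple edge where a_ij * a_ji = 2 or 3), the diagram is a chain of 4 nodes with a double edge at one end; the terminal node there is the unique short simple root (B_4). One simple-root ordering that puts it in standard form is (alpha_3, alpha_1, alpha_4, alpha_2). So the algebra is type B_4, i.e. so(9).

B_4 (so(9))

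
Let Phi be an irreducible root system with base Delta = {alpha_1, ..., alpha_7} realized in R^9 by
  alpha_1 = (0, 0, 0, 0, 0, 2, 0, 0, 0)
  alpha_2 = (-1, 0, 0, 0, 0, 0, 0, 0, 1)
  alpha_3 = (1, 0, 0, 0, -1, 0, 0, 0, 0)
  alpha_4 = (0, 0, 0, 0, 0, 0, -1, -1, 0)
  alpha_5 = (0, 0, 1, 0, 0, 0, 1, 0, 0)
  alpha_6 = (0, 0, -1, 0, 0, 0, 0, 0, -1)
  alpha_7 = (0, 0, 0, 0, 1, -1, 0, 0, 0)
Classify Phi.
C_7 (sp(14))

Compute the Cartan integers a_ij = 2(alpha_i, alpha_j)/(alpha_j, alpha_j); the resulting 7x7 Cartan matrix is
[[2, 0, 0, 0, 0, 0, -2], [0, 2, -1, 0, 0, -1, 0], [0, -1, 2, 0, 0, 0, -1], [0, 0, 0, 2, -1, 0, 0], [0, 0, 0, -1, 2, -1, 0], [0, -1, 0, 0, -1, 2, 0], [-1, 0, -1, 0, 0, 0, 2]].
The roots have two lengths (squared-length ratio 2:1); the short ones are alpha_{2,3,4,5,6,7}. The associated Dynkin diagram is a chain of 7 nodes with a double edge at one end; the terminal node there is the unique long simple root (C_7), so the type is C_7 (the algebra sp(14)).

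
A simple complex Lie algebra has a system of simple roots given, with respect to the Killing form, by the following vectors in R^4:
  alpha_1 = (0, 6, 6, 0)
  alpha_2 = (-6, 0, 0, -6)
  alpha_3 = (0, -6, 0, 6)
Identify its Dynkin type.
Compute the Cartan integers a_ij = 2(alpha_i, alpha_j)/(alpha_j, alpha_j); the resulting 3x3 Cartan matrix is
[[2, 0, -1], [0, 2, -1], [-1, -1, 2]].
All simple roots have the same length, so the diagram is simply laced. The associated Dynkin diagram is a chain of 3 nodes with single edges (A_3), so the type is A_3 (the algebra sl(4)).

A3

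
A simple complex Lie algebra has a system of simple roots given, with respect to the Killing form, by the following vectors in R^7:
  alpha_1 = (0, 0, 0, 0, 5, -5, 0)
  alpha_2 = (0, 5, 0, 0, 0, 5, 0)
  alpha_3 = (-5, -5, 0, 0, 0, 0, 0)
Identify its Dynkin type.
Compute the Cartan integers a_ij = 2(alpha_i, alpha_j)/(alpha_j, alpha_j); the resulting 3x3 Cartan matrix is
[[2, -1, 0], [-1, 2, -1], [0, -1, 2]].
All simple roots have the same length, so the diagram is simply laced. The associated Dynkin diagram is a chain of 3 nodes with single edges (A_3), so the type is A_3 (the algebra sl(4)).

type A_3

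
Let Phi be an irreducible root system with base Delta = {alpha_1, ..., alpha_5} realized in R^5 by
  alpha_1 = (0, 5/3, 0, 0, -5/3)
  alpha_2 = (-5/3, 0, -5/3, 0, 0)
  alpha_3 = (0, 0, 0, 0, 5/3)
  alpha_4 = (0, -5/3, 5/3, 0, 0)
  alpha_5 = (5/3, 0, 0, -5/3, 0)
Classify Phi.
type B_5

Compute the Cartan integers a_ij = 2(alpha_i, alpha_j)/(alpha_j, alpha_j); the resulting 5x5 Cartan matrix is
[[2, 0, -2, -1, 0], [0, 2, 0, -1, -1], [-1, 0, 2, 0, 0], [-1, -1, 0, 2, 0], [0, -1, 0, 0, 2]].
The roots have two lengths (squared-length ratio 2:1); the short ones are alpha_{3}. The associated Dynkin diagram is a chain of 5 nodes with a double edge at one end; the terminal node there is the unique short simple root (B_5), so the type is B_5 (the algebra so(11)).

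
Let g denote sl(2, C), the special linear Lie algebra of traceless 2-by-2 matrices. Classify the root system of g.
A_1

This is sl(2), which has dimension 2^2 - 1 = 3 and rank 2 - 1 = 1 (a Cartan subalgebra is the diagonal traceless matrices). In the classification of classical Lie algebras, the special linear algebra sl(n+1) has type A_n; here n = 1, so the Dynkin diagram is a chain of 1 nodes with single edges (A_1). Hence the type is A_1.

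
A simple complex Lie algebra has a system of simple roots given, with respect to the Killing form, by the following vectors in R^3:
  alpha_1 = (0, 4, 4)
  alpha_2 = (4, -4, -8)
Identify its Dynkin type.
Compute the Cartan integers a_ij = 2(alpha_i, alpha_j)/(alpha_j, alpha_j); the resulting 2x2 Cartan matrix is
[[2, -1], [-3, 2]].
The roots have two lengths (squared-length ratio 3:1); the short ones are alpha_{1}. The associated Dynkin diagram is two nodes joined by a triple edge (G_2), so the type is G_2.

G2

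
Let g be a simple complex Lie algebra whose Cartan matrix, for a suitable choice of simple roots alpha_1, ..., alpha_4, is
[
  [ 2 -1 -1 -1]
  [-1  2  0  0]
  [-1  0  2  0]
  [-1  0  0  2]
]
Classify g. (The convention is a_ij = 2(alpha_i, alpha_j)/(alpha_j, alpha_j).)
D_4 (so(8))

The matrix has rank 4 with 2's on the diagonal. Reading the off-diagonal entries as Dynkin edges (a single edge where a_ij = a_ji = -1; a double or triple edge where a_ij * a_ji = 2 or 3), the diagram is a chain of 2 nodes with a fork of two nodes at one end (D_4). One simple-root ordering that puts it in standard form is (alpha_4, alpha_1, alpha_3, alpha_2). So the algebra is type D_4, i.e. so(8).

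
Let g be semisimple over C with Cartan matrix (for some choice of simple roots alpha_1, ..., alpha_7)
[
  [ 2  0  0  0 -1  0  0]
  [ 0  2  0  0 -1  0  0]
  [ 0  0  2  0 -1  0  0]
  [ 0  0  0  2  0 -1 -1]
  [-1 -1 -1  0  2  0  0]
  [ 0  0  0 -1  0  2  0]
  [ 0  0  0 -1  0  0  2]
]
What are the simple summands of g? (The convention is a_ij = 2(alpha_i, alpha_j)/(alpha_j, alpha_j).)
The diagram associated to this matrix has two connected components: the simple roots {alpha_4, alpha_6, alpha_7} form a chain of 3 nodes with single edges (A_3), and {alpha_1, alpha_2, alpha_3, alpha_5} form a chain of 2 nodes with a fork of two nodes at one end (D_4). A semisimple Lie algebra decomposes uniquely as the direct sum of simple ideals, one per connected component of its Dynkin diagram, so g ≅ A_3 ⊕ D_4 (dimension 15 + 28 = 43).

A3 ⊕ D4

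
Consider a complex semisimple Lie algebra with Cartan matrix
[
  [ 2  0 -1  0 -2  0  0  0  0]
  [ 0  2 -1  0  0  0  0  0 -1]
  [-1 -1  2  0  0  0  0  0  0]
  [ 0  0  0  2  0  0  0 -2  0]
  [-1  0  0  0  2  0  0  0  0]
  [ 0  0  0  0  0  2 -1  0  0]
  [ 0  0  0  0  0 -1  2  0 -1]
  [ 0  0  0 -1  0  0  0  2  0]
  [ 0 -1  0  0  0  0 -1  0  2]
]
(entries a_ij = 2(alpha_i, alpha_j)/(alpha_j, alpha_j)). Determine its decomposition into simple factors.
B_2 ⊕ B_7

The diagram associated to this matrix has two connected components: the simple roots {alpha_4, alpha_8} form a chain of 2 nodes with a double edge at one end; the terminal node there is the unique short simple root (B_2), and {alpha_1, alpha_2, alpha_3, alpha_5, alpha_6, alpha_7, alpha_9} form a chain of 7 nodes with a double edge at one end; the terminal node there is the unique short simple root (B_7). A semisimple Lie algebra decomposes uniquely as the direct sum of simple ideals, one per connected component of its Dynkin diagram, so g ≅ B_2 ⊕ B_7 (dimension 10 + 105 = 115).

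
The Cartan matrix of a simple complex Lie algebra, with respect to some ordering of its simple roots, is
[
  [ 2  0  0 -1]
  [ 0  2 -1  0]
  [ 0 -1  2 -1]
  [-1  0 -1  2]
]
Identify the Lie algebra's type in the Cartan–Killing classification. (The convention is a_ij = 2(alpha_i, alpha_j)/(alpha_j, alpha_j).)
A4

The matrix has rank 4 with 2's on the diagonal. Reading the off-diagonal entries as Dynkin edges (a single edge where a_ij = a_ji = -1; a double or triple edge where a_ij * a_ji = 2 or 3), the diagram is a chain of 4 nodes with single edges (A_4). One simple-root ordering that puts it in standard form is (alpha_2, alpha_3, alpha_4, alpha_1). So the algebra is type A_4, i.e. sl(5).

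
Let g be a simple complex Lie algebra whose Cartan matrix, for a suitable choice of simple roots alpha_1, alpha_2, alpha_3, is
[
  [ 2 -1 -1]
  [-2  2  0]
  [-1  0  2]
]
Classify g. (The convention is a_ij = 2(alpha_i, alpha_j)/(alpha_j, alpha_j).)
The matrix has rank 3 with 2's on the diagonal. Reading the off-diagonal entries as Dynkin edges (a single edge where a_ij = a_ji = -1; a double or triple edge where a_ij * a_ji = 2 or 3), the diagram is a chain of 3 nodes with a double edge at one end; the terminal node there is the unique long simple root (C_3). One simple-root ordering that puts it in standard form is (alpha_3, alpha_1, alpha_2). So the algebra is type C_3, i.e. sp(6).

C_3 (sp(6))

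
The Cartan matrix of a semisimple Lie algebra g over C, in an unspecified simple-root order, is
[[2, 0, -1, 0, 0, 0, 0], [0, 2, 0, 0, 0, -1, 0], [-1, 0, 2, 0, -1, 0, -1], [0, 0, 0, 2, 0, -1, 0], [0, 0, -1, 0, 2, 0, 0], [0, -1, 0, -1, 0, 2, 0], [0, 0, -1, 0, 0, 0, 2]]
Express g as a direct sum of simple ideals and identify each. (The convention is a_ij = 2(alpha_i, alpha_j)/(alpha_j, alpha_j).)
The diagram associated to this matrix has two connected components: the simple roots {alpha_2, alpha_4, alpha_6} form a chain of 3 nodes with single edges (A_3), and {alpha_1, alpha_3, alpha_5, alpha_7} form a chain of 2 nodes with a fork of two nodes at one end (D_4). A semisimple Lie algebra decomposes uniquely as the direct sum of simple ideals, one per connected component of its Dynkin diagram, so g ≅ A_3 ⊕ D_4 (dimension 15 + 28 = 43).

A3 + D4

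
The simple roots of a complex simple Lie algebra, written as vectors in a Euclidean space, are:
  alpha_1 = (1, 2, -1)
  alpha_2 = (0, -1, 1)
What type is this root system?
Compute the Cartan integers a_ij = 2(alpha_i, alpha_j)/(alpha_j, alpha_j); the resulting 2x2 Cartan matrix is
[[2, -3], [-1, 2]].
The roots have two lengths (squared-length ratio 3:1); the short ones are alpha_{2}. The associated Dynkin diagram is two nodes joined by a triple edge (G_2), so the type is G_2.

G_2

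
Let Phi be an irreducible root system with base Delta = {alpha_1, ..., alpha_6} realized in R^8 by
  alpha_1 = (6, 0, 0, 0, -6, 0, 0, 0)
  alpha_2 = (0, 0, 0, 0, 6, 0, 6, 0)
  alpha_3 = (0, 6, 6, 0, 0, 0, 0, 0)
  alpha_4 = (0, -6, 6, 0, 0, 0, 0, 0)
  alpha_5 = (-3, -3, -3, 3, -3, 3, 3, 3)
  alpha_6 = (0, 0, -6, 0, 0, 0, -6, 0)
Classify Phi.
E_6

Compute the Cartan integers a_ij = 2(alpha_i, alpha_j)/(alpha_j, alpha_j); the resulting 6x6 Cartan matrix is
[[2, -1, 0, 0, 0, 0], [-1, 2, 0, 0, 0, -1], [0, 0, 2, 0, -1, -1], [0, 0, 0, 2, 0, -1], [0, 0, -1, 0, 2, 0], [0, -1, -1, -1, 0, 2]].
All simple roots have the same length, so the diagram is simply laced. The associated Dynkin diagram is a chain of 5 nodes with one extra node attached to the third node from one end (E_6), so the type is E_6.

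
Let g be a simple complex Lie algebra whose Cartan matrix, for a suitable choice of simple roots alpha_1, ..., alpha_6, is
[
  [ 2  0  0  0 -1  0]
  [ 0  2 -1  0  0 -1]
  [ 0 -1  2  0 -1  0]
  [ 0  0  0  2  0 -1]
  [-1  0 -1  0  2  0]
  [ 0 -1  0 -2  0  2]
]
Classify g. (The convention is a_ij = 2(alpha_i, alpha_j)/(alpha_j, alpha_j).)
B_6

The matrix has rank 6 with 2's on the diagonal. Reading the off-diagonal entries as Dynkin edges (a single edge where a_ij = a_ji = -1; a double or triple edge where a_ij * a_ji = 2 or 3), the diagram is a chain of 6 nodes with a double edge at one end; the terminal node there is the unique short simple root (B_6). One simple-root ordering that puts it in standard form is (alpha_1, alpha_5, alpha_3, alpha_2, alpha_6, alpha_4). So the algebra is type B_6, i.e. so(13).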